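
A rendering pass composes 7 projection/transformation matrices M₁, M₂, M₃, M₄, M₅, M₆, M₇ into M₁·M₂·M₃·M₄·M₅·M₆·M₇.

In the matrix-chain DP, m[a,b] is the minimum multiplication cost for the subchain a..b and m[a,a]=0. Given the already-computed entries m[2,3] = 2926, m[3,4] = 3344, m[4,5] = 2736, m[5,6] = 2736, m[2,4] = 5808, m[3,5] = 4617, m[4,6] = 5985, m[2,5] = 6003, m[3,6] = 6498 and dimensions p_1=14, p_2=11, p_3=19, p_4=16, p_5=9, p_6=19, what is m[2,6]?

8397

m[2,6] = min over k∈[2,5] of m[2,k]+m[k+1,6]+p_{1}·p_k·p_{6}.
k=2: 0 + 6498 + 14·11·19 = 9424; k=3: 2926 + 5985 + 14·19·19 = 13965; k=4: 5808 + 2736 + 14·16·19 = 12800; k=5: 6003 + 0 + 14·9·19 = 8397.
Minimum: 8397 at k=5.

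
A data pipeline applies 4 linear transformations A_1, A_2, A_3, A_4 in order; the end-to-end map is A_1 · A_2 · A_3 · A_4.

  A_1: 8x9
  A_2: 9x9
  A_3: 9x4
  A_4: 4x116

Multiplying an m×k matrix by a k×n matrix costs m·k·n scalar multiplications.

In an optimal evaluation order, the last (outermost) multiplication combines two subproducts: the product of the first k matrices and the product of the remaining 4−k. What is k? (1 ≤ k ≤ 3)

3

Adjacent pairs: A_1A_2 = 8·9·9 = 648; A_2A_3 = 9·9·4 = 324; A_3A_4 = 9·4·116 = 4176.
Length 3: A_1..A_3: k=1: 0+324+8·9·4=612; k=2: 648+0+8·9·4=936 → min 612 | A_2..A_4: k=2: 0+4176+9·9·116=13572; k=3: 324+0+9·4·116=4500 → min 4500.
Top-level splits: k=1: (A_1..A_1)·(A_2..A_4) → 0+4500+8·9·116 = 12852; k=2: (A_1..A_2)·(A_3..A_4) → 648+4176+8·9·116 = 13176; k=3: (A_1..A_3)·(A_4..A_4) → 612+0+8·4·116 = 4324.
Best split is after A_3, i.e. k = 3.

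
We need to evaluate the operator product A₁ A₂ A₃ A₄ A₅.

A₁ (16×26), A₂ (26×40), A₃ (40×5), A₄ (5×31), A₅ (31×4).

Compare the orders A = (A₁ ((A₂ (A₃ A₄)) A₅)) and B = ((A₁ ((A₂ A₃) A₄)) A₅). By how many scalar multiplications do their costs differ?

Order A = (A₁ ((A₂ (A₃ A₄)) A₅)): (A₃ A₄): 40×5 by 5×31 → 40×31, cost 40·5·31 = 6200; (A₂ (A₃ A₄)): 26×40 by 40×31 → 26×31, cost 26·40·31 = 32240; cumulative 38440; ((A₂ (A₃ A₄)) A₅): 26×31 by 31×4 → 26×4, cost 26·31·4 = 3224; cumulative 41664; (A₁ ((A₂ (A₃ A₄)) A₅)): 16×26 by 26×4 → 16×4, cost 16·26·4 = 1664; cumulative 43328. Total 43328.
Order B = ((A₁ ((A₂ A₃) A₄)) A₅): (A₂ A₃): 26×40 by 40×5 → 26×5, cost 26·40·5 = 5200; ((A₂ A₃) A₄): 26×5 by 5×31 → 26×31, cost 26·5·31 = 4030; cumulative 9230; (A₁ ((A₂ A₃) A₄)): 16×26 by 26×31 → 16×31, cost 16·26·31 = 12896; cumulative 22126; ((A₁ ((A₂ A₃) A₄)) A₅): 16×31 by 31×4 → 16×4, cost 16·31·4 = 1984; cumulative 24110. Total 24110.
Difference: |43328 − 24110| = 19218.

19218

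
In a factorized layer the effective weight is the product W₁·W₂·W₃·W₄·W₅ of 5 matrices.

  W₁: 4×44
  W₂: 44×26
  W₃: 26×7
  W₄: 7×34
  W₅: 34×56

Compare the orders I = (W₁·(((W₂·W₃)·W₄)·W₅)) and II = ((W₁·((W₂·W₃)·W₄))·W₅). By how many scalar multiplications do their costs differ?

Order I = (W₁·(((W₂·W₃)·W₄)·W₅)): (W₂·W₃): 44×26 by 26×7 → 44×7, cost 44·26·7 = 8008; ((W₂·W₃)·W₄): 44×7 by 7×34 → 44×34, cost 44·7·34 = 10472; cumulative 18480; (((W₂·W₃)·W₄)·W₅): 44×34 by 34×56 → 44×56, cost 44·34·56 = 83776; cumulative 102256; (W₁·(((W₂·W₃)·W₄)·W₅)): 4×44 by 44×56 → 4×56, cost 4·44·56 = 9856; cumulative 112112. Total 112112.
Order II = ((W₁·((W₂·W₃)·W₄))·W₅): (W₂·W₃): 44×26 by 26×7 → 44×7, cost 44·26·7 = 8008; ((W₂·W₃)·W₄): 44×7 by 7×34 → 44×34, cost 44·7·34 = 10472; cumulative 18480; (W₁·((W₂·W₃)·W₄)): 4×44 by 44×34 → 4×34, cost 4·44·34 = 5984; cumulative 24464; ((W₁·((W₂·W₃)·W₄))·W₅): 4×34 by 34×56 → 4×56, cost 4·34·56 = 7616; cumulative 32080. Total 32080.
Difference: |112112 − 32080| = 80032.

80032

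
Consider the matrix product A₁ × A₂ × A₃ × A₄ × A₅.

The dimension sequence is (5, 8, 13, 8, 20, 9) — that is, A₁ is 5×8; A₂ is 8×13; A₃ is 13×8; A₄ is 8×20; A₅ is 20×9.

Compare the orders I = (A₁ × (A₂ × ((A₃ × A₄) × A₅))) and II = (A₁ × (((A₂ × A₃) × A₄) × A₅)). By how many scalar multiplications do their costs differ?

1804

Order I = (A₁ × (A₂ × ((A₃ × A₄) × A₅))): (A₃ × A₄): 13×8 by 8×20 → 13×20, cost 13·8·20 = 2080; ((A₃ × A₄) × A₅): 13×20 by 20×9 → 13×9, cost 13·20·9 = 2340; cumulative 4420; (A₂ × ((A₃ × A₄) × A₅)): 8×13 by 13×9 → 8×9, cost 8·13·9 = 936; cumulative 5356; (A₁ × (A₂ × ((A₃ × A₄) × A₅))): 5×8 by 8×9 → 5×9, cost 5·8·9 = 360; cumulative 5716. Total 5716.
Order II = (A₁ × (((A₂ × A₃) × A₄) × A₅)): (A₂ × A₃): 8×13 by 13×8 → 8×8, cost 8·13·8 = 832; ((A₂ × A₃) × A₄): 8×8 by 8×20 → 8×20, cost 8·8·20 = 1280; cumulative 2112; (((A₂ × A₃) × A₄) × A₅): 8×20 by 20×9 → 8×9, cost 8·20·9 = 1440; cumulative 3552; (A₁ × (((A₂ × A₃) × A₄) × A₅)): 5×8 by 8×9 → 5×9, cost 5·8·9 = 360; cumulative 3912. Total 3912.
Difference: |5716 − 3912| = 1804.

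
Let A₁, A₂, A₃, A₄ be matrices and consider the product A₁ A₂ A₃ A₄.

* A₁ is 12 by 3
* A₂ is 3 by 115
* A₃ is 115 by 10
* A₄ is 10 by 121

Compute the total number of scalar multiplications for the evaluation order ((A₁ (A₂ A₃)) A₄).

18330

(A₂ A₃): 3×115 by 115×10 → 3×10, cost 3·115·10 = 3450
(A₁ (A₂ A₃)): 12×3 by 3×10 → 12×10, cost 12·3·10 = 360; cumulative 3810
((A₁ (A₂ A₃)) A₄): 12×10 by 10×121 → 12×121, cost 12·10·121 = 14520; cumulative 18330
Total: 18330 scalar multiplications.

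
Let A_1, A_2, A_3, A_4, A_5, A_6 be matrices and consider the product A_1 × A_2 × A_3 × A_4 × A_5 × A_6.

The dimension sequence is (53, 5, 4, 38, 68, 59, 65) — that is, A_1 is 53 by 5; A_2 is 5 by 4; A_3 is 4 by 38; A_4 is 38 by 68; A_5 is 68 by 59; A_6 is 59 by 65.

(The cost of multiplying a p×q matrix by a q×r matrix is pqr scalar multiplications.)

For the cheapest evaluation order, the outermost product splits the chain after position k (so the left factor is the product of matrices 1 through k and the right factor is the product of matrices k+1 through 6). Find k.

2

Adjacent pairs: A_1A_2 = 53·5·4 = 1060; A_2A_3 = 5·4·38 = 760; A_3A_4 = 4·38·68 = 10336; A_4A_5 = 38·68·59 = 152456; A_5A_6 = 68·59·65 = 260780.
Length 3: A_1..A_3: k=1: 0+760+53·5·38=10830; k=2: 1060+0+53·4·38=9116 → min 9116 | A_2..A_4: k=2: 0+10336+5·4·68=11696; k=3: 760+0+5·38·68=13680 → min 11696 | A_3..A_5: k=3: 0+152456+4·38·59=161424; k=4: 10336+0+4·68·59=26384 → min 26384 | A_4..A_6: k=4: 0+260780+38·68·65=428740; k=5: 152456+0+38·59·65=298186 → min 298186.
Length 4: A_1..A_4: k=1: 0+11696+53·5·68=29716; k=2: 1060+10336+53·4·68=25812; k=3: 9116+0+53·38·68=146068 → min 25812 | A_2..A_5: k=2: 0+26384+5·4·59=27564; k=3: 760+152456+5·38·59=164426; k=4: 11696+0+5·68·59=31756 → min 27564 | A_3..A_6: k=3: 0+298186+4·38·65=308066; k=4: 10336+260780+4·68·65=288796; k=5: 26384+0+4·59·65=41724 → min 41724.
Length 5: A_1..A_5: k=1: 0+27564+53·5·59=43199; k=2: 1060+26384+53·4·59=39952; k=3: 9116+152456+53·38·59=280398; k=4: 25812+0+53·68·59=238448 → min 39952 | A_2..A_6: k=2: 0+41724+5·4·65=43024; k=3: 760+298186+5·38·65=311296; k=4: 11696+260780+5·68·65=294576; k=5: 27564+0+5·59·65=46739 → min 43024.
Top-level splits: k=1: (A_1..A_1)·(A_2..A_6) → 0+43024+53·5·65 = 60249; k=2: (A_1..A_2)·(A_3..A_6) → 1060+41724+53·4·65 = 56564; k=3: (A_1..A_3)·(A_4..A_6) → 9116+298186+53·38·65 = 438212; k=4: (A_1..A_4)·(A_5..A_6) → 25812+260780+53·68·65 = 520852; k=5: (A_1..A_5)·(A_6..A_6) → 39952+0+53·59·65 = 243207.
Best split is after A_2, i.e. k = 2.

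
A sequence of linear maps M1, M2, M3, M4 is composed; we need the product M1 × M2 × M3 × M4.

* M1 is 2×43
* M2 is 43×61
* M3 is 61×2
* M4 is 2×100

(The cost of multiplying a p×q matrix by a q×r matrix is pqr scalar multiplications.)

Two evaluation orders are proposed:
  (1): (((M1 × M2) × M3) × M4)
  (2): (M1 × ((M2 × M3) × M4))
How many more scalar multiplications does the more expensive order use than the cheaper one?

16556

Order (1) = (((M1 × M2) × M3) × M4): (M1 × M2): 2×43 by 43×61 → 2×61, cost 2·43·61 = 5246; ((M1 × M2) × M3): 2×61 by 61×2 → 2×2, cost 2·61·2 = 244; cumulative 5490; (((M1 × M2) × M3) × M4): 2×2 by 2×100 → 2×100, cost 2·2·100 = 400; cumulative 5890. Total 5890.
Order (2) = (M1 × ((M2 × M3) × M4)): (M2 × M3): 43×61 by 61×2 → 43×2, cost 43·61·2 = 5246; ((M2 × M3) × M4): 43×2 by 2×100 → 43×100, cost 43·2·100 = 8600; cumulative 13846; (M1 × ((M2 × M3) × M4)): 2×43 by 43×100 → 2×100, cost 2·43·100 = 8600; cumulative 22446. Total 22446.
Difference: |5890 − 22446| = 16556.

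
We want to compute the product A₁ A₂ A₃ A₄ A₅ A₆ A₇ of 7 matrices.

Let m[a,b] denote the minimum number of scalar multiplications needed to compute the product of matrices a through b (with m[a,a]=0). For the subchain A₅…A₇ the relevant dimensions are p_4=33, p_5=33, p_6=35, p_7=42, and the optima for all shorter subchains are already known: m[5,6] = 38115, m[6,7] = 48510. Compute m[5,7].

m[5,7] = min over k∈[5,6] of m[5,k]+m[k+1,7]+p_{4}·p_k·p_{7}.
k=5: 0 + 48510 + 33·33·42 = 94248; k=6: 38115 + 0 + 33·35·42 = 86625.
Minimum: 86625 at k=6.

86625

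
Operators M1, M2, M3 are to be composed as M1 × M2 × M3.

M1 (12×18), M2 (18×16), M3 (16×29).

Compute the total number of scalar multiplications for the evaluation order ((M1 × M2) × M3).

9024

(M1 × M2): 12×18 by 18×16 → 12×16, cost 12·18·16 = 3456
((M1 × M2) × M3): 12×16 by 16×29 → 12×29, cost 12·16·29 = 5568; cumulative 9024
Total: 9024 scalar multiplications.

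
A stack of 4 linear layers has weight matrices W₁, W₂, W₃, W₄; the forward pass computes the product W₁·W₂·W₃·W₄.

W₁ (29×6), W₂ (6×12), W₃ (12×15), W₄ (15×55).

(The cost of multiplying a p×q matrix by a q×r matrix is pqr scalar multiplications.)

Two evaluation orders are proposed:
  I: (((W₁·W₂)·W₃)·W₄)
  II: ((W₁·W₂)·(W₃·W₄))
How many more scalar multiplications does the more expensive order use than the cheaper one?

Order I = (((W₁·W₂)·W₃)·W₄): (W₁·W₂): 29×6 by 6×12 → 29×12, cost 29·6·12 = 2088; ((W₁·W₂)·W₃): 29×12 by 12×15 → 29×15, cost 29·12·15 = 5220; cumulative 7308; (((W₁·W₂)·W₃)·W₄): 29×15 by 15×55 → 29×55, cost 29·15·55 = 23925; cumulative 31233. Total 31233.
Order II = ((W₁·W₂)·(W₃·W₄)): (W₁·W₂): 29×6 by 6×12 → 29×12, cost 29·6·12 = 2088; (W₃·W₄): 12×15 by 15×55 → 12×55, cost 12·15·55 = 9900; ((W₁·W₂)·(W₃·W₄)): 29×12 by 12×55 → 29×55, cost 29·12·55 = 19140; cumulative 31128. Total 31128.
Difference: |31233 − 31128| = 105.

105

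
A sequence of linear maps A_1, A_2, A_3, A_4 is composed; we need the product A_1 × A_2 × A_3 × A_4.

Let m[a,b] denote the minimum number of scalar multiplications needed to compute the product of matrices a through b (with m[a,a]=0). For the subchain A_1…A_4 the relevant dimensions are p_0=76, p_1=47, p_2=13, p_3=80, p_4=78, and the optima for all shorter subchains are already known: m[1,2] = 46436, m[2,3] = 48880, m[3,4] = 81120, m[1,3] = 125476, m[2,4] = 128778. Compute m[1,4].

204620

m[1,4] = min over k∈[1,3] of m[1,k]+m[k+1,4]+p_{0}·p_k·p_{4}.
k=1: 0 + 128778 + 76·47·78 = 407394; k=2: 46436 + 81120 + 76·13·78 = 204620; k=3: 125476 + 0 + 76·80·78 = 599716.
Minimum: 204620 at k=2.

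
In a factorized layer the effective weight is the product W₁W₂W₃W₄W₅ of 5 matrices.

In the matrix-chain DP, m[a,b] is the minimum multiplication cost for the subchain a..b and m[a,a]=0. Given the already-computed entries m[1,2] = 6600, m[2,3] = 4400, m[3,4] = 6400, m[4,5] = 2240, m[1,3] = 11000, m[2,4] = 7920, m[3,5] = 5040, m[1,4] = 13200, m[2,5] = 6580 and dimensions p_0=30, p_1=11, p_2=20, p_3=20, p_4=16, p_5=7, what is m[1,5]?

8890

m[1,5] = min over k∈[1,4] of m[1,k]+m[k+1,5]+p_{0}·p_k·p_{5}.
k=1: 0 + 6580 + 30·11·7 = 8890; k=2: 6600 + 5040 + 30·20·7 = 15840; k=3: 11000 + 2240 + 30·20·7 = 17440; k=4: 13200 + 0 + 30·16·7 = 16560.
Minimum: 8890 at k=1.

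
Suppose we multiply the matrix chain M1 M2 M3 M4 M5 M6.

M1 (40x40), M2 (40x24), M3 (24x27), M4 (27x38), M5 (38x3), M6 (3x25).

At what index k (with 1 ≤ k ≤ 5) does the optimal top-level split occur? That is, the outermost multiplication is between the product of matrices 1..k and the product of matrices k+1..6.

5

Adjacent pairs: M1M2 = 40·40·24 = 38400; M2M3 = 40·24·27 = 25920; M3M4 = 24·27·38 = 24624; M4M5 = 27·38·3 = 3078; M5M6 = 38·3·25 = 2850.
Length 3: M1..M3: k=1: 0+25920+40·40·27=69120; k=2: 38400+0+40·24·27=64320 → min 64320 | M2..M4: k=2: 0+24624+40·24·38=61104; k=3: 25920+0+40·27·38=66960 → min 61104 | M3..M5: k=3: 0+3078+24·27·3=5022; k=4: 24624+0+24·38·3=27360 → min 5022 | M4..M6: k=4: 0+2850+27·38·25=28500; k=5: 3078+0+27·3·25=5103 → min 5103.
Length 4: M1..M4: k=1: 0+61104+40·40·38=121904; k=2: 38400+24624+40·24·38=99504; k=3: 64320+0+40·27·38=105360 → min 99504 | M2..M5: k=2: 0+5022+40·24·3=7902; k=3: 25920+3078+40·27·3=32238; k=4: 61104+0+40·38·3=65664 → min 7902 | M3..M6: k=3: 0+5103+24·27·25=21303; k=4: 24624+2850+24·38·25=50274; k=5: 5022+0+24·3·25=6822 → min 6822.
Length 5: M1..M5: k=1: 0+7902+40·40·3=12702; k=2: 38400+5022+40·24·3=46302; k=3: 64320+3078+40·27·3=70638; k=4: 99504+0+40·38·3=104064 → min 12702 | M2..M6: k=2: 0+6822+40·24·25=30822; k=3: 25920+5103+40·27·25=58023; k=4: 61104+2850+40·38·25=101954; k=5: 7902+0+40·3·25=10902 → min 10902.
Top-level splits: k=1: (M1..M1)·(M2..M6) → 0+10902+40·40·25 = 50902; k=2: (M1..M2)·(M3..M6) → 38400+6822+40·24·25 = 69222; k=3: (M1..M3)·(M4..M6) → 64320+5103+40·27·25 = 96423; k=4: (M1..M4)·(M5..M6) → 99504+2850+40·38·25 = 140354; k=5: (M1..M5)·(M6..M6) → 12702+0+40·3·25 = 15702.
Best split is after M5, i.e. k = 5.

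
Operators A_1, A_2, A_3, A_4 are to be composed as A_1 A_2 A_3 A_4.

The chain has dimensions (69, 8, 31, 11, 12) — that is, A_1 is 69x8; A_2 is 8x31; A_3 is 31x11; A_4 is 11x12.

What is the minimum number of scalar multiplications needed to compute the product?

10408

Adjacent pairs: A_1A_2 = 69·8·31 = 17112; A_2A_3 = 8·31·11 = 2728; A_3A_4 = 31·11·12 = 4092.
Length 3: A_1..A_3: k=1: 0+2728+69·8·11=8800; k=2: 17112+0+69·31·11=40641 → min 8800 | A_2..A_4: k=2: 0+4092+8·31·12=7068; k=3: 2728+0+8·11·12=3784 → min 3784.
Length 4: A_1..A_4: k=1: 0+3784+69·8·12=10408; k=2: 17112+4092+69·31·12=46872; k=3: 8800+0+69·11·12=17908 → min 10408.
Optimal order: (A_1 ((A_2 A_3) A_4)) with cost 10408.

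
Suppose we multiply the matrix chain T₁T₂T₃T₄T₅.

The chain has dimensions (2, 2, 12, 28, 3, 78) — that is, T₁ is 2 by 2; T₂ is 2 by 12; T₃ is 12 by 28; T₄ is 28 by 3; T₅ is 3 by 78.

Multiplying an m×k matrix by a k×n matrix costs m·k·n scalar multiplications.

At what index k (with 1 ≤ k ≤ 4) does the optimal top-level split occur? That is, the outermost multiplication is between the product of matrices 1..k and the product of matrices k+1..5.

Adjacent pairs: T₁T₂ = 2·2·12 = 48; T₂T₃ = 2·12·28 = 672; T₃T₄ = 12·28·3 = 1008; T₄T₅ = 28·3·78 = 6552.
Length 3: T₁..T₃: k=1: 0+672+2·2·28=784; k=2: 48+0+2·12·28=720 → min 720 | T₂..T₄: k=2: 0+1008+2·12·3=1080; k=3: 672+0+2·28·3=840 → min 840 | T₃..T₅: k=3: 0+6552+12·28·78=32760; k=4: 1008+0+12·3·78=3816 → min 3816.
Length 4: T₁..T₄: k=1: 0+840+2·2·3=852; k=2: 48+1008+2·12·3=1128; k=3: 720+0+2·28·3=888 → min 852 | T₂..T₅: k=2: 0+3816+2·12·78=5688; k=3: 672+6552+2·28·78=11592; k=4: 840+0+2·3·78=1308 → min 1308.
Top-level splits: k=1: (T₁..T₁)·(T₂..T₅) → 0+1308+2·2·78 = 1620; k=2: (T₁..T₂)·(T₃..T₅) → 48+3816+2·12·78 = 5736; k=3: (T₁..T₃)·(T₄..T₅) → 720+6552+2·28·78 = 11640; k=4: (T₁..T₄)·(T₅..T₅) → 852+0+2·3·78 = 1320.
Best split is after T₄, i.e. k = 4.

4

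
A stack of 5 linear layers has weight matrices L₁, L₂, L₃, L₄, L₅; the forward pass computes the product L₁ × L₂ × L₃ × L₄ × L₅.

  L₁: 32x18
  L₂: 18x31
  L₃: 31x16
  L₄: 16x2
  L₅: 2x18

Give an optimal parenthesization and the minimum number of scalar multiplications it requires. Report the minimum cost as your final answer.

Adjacent pairs: L₁L₂ = 32·18·31 = 17856; L₂L₃ = 18·31·16 = 8928; L₃L₄ = 31·16·2 = 992; L₄L₅ = 16·2·18 = 576.
Length 3: L₁..L₃: k=1: 0+8928+32·18·16=18144; k=2: 17856+0+32·31·16=33728 → min 18144 | L₂..L₄: k=2: 0+992+18·31·2=2108; k=3: 8928+0+18·16·2=9504 → min 2108 | L₃..L₅: k=3: 0+576+31·16·18=9504; k=4: 992+0+31·2·18=2108 → min 2108.
Length 4: L₁..L₄: k=1: 0+2108+32·18·2=3260; k=2: 17856+992+32·31·2=20832; k=3: 18144+0+32·16·2=19168 → min 3260 | L₂..L₅: k=2: 0+2108+18·31·18=12152; k=3: 8928+576+18·16·18=14688; k=4: 2108+0+18·2·18=2756 → min 2756.
Length 5: L₁..L₅: k=1: 0+2756+32·18·18=13124; k=2: 17856+2108+32·31·18=37820; k=3: 18144+576+32·16·18=27936; k=4: 3260+0+32·2·18=4412 → min 4412.
Optimal parenthesization: ((L₁ × (L₂ × (L₃ × L₄))) × L₅) with cost 4412.

4412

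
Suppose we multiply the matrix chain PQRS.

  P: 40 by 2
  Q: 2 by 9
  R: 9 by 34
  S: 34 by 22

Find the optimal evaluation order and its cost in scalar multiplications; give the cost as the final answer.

3868

Adjacent pairs: PQ = 40·2·9 = 720; QR = 2·9·34 = 612; RS = 9·34·22 = 6732.
Length 3: P..R: k=1: 0+612+40·2·34=3332; k=2: 720+0+40·9·34=12960 → min 3332 | Q..S: k=2: 0+6732+2·9·22=7128; k=3: 612+0+2·34·22=2108 → min 2108.
Length 4: P..S: k=1: 0+2108+40·2·22=3868; k=2: 720+6732+40·9·22=15372; k=3: 3332+0+40·34·22=33252 → min 3868.
Optimal parenthesization: (P((QR)S)) with cost 3868.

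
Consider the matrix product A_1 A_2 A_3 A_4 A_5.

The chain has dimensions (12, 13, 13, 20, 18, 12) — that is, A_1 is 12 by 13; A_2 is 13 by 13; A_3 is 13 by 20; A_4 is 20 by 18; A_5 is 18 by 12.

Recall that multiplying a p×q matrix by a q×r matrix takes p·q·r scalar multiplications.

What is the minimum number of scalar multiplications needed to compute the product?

11340

Adjacent pairs: A_1A_2 = 12·13·13 = 2028; A_2A_3 = 13·13·20 = 3380; A_3A_4 = 13·20·18 = 4680; A_4A_5 = 20·18·12 = 4320.
Length 3: A_1..A_3: k=1: 0+3380+12·13·20=6500; k=2: 2028+0+12·13·20=5148 → min 5148 | A_2..A_4: k=2: 0+4680+13·13·18=7722; k=3: 3380+0+13·20·18=8060 → min 7722 | A_3..A_5: k=3: 0+4320+13·20·12=7440; k=4: 4680+0+13·18·12=7488 → min 7440.
Length 4: A_1..A_4: k=1: 0+7722+12·13·18=10530; k=2: 2028+4680+12·13·18=9516; k=3: 5148+0+12·20·18=9468 → min 9468 | A_2..A_5: k=2: 0+7440+13·13·12=9468; k=3: 3380+4320+13·20·12=10820; k=4: 7722+0+13·18·12=10530 → min 9468.
Length 5: A_1..A_5: k=1: 0+9468+12·13·12=11340; k=2: 2028+7440+12·13·12=11340; k=3: 5148+4320+12·20·12=12348; k=4: 9468+0+12·18·12=12060 → min 11340.
Optimal order: (A_1 (A_2 (A_3 (A_4 A_5)))) with cost 11340.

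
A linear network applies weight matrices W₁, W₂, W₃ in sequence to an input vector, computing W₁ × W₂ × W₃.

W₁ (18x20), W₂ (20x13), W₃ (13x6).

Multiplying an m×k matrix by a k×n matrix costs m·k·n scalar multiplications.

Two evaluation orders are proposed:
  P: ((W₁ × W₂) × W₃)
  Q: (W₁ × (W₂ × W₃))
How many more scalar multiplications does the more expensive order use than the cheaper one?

Order P = ((W₁ × W₂) × W₃): (W₁ × W₂): 18×20 by 20×13 → 18×13, cost 18·20·13 = 4680; ((W₁ × W₂) × W₃): 18×13 by 13×6 → 18×6, cost 18·13·6 = 1404; cumulative 6084. Total 6084.
Order Q = (W₁ × (W₂ × W₃)): (W₂ × W₃): 20×13 by 13×6 → 20×6, cost 20·13·6 = 1560; (W₁ × (W₂ × W₃)): 18×20 by 20×6 → 18×6, cost 18·20·6 = 2160; cumulative 3720. Total 3720.
Difference: |6084 − 3720| = 2364.

2364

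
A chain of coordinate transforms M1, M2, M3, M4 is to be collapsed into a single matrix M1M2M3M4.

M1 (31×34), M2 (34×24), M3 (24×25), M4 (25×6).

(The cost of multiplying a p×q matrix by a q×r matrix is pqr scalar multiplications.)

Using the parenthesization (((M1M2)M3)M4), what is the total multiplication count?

(M1M2): 31×34 by 34×24 → 31×24, cost 31·34·24 = 25296
((M1M2)M3): 31×24 by 24×25 → 31×25, cost 31·24·25 = 18600; cumulative 43896
(((M1M2)M3)M4): 31×25 by 25×6 → 31×6, cost 31·25·6 = 4650; cumulative 48546
Total: 48546 scalar multiplications.

48546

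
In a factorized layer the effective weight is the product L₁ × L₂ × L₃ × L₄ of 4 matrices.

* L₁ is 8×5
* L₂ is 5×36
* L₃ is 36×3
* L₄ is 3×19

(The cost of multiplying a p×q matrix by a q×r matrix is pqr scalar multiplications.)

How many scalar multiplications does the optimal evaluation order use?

Adjacent pairs: L₁L₂ = 8·5·36 = 1440; L₂L₃ = 5·36·3 = 540; L₃L₄ = 36·3·19 = 2052.
Length 3: L₁..L₃: k=1: 0+540+8·5·3=660; k=2: 1440+0+8·36·3=2304 → min 660 | L₂..L₄: k=2: 0+2052+5·36·19=5472; k=3: 540+0+5·3·19=825 → min 825.
Length 4: L₁..L₄: k=1: 0+825+8·5·19=1585; k=2: 1440+2052+8·36·19=8964; k=3: 660+0+8·3·19=1116 → min 1116.
Optimal order: ((L₁ × (L₂ × L₃)) × L₄) with cost 1116.

1116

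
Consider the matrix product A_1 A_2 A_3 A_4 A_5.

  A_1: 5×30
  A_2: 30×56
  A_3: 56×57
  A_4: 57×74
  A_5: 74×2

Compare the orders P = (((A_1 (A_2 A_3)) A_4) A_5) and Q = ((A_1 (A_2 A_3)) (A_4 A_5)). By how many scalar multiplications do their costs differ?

Order P = (((A_1 (A_2 A_3)) A_4) A_5): (A_2 A_3): 30×56 by 56×57 → 30×57, cost 30·56·57 = 95760; (A_1 (A_2 A_3)): 5×30 by 30×57 → 5×57, cost 5·30·57 = 8550; cumulative 104310; ((A_1 (A_2 A_3)) A_4): 5×57 by 57×74 → 5×74, cost 5·57·74 = 21090; cumulative 125400; (((A_1 (A_2 A_3)) A_4) A_5): 5×74 by 74×2 → 5×2, cost 5·74·2 = 740; cumulative 126140. Total 126140.
Order Q = ((A_1 (A_2 A_3)) (A_4 A_5)): (A_2 A_3): 30×56 by 56×57 → 30×57, cost 30·56·57 = 95760; (A_1 (A_2 A_3)): 5×30 by 30×57 → 5×57, cost 5·30·57 = 8550; cumulative 104310; (A_4 A_5): 57×74 by 74×2 → 57×2, cost 57·74·2 = 8436; ((A_1 (A_2 A_3)) (A_4 A_5)): 5×57 by 57×2 → 5×2, cost 5·57·2 = 570; cumulative 113316. Total 113316.
Difference: |126140 − 113316| = 12824.

12824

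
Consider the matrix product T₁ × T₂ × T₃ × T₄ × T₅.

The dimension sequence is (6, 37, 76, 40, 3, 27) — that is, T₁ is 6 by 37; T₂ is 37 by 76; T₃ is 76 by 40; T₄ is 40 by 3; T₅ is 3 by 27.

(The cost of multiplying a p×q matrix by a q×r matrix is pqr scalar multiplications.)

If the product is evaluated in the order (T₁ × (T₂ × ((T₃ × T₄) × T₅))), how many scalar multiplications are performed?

97194

(T₃ × T₄): 76×40 by 40×3 → 76×3, cost 76·40·3 = 9120
((T₃ × T₄) × T₅): 76×3 by 3×27 → 76×27, cost 76·3·27 = 6156; cumulative 15276
(T₂ × ((T₃ × T₄) × T₅)): 37×76 by 76×27 → 37×27, cost 37·76·27 = 75924; cumulative 91200
(T₁ × (T₂ × ((T₃ × T₄) × T₅))): 6×37 by 37×27 → 6×27, cost 6·37·27 = 5994; cumulative 97194
Total: 97194 scalar multiplications.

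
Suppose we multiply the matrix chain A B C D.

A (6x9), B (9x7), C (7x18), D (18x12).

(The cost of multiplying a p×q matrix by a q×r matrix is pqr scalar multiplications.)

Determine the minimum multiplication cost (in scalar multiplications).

Adjacent pairs: AB = 6·9·7 = 378; BC = 9·7·18 = 1134; CD = 7·18·12 = 1512.
Length 3: A..C: k=1: 0+1134+6·9·18=2106; k=2: 378+0+6·7·18=1134 → min 1134 | B..D: k=2: 0+1512+9·7·12=2268; k=3: 1134+0+9·18·12=3078 → min 2268.
Length 4: A..D: k=1: 0+2268+6·9·12=2916; k=2: 378+1512+6·7·12=2394; k=3: 1134+0+6·18·12=2430 → min 2394.
Optimal order: ((A B) (C D)) with cost 2394.

2394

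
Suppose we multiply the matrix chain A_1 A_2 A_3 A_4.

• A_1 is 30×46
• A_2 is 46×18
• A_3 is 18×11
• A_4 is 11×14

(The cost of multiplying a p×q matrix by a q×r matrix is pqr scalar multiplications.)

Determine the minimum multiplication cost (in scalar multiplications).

28908

Adjacent pairs: A_1A_2 = 30·46·18 = 24840; A_2A_3 = 46·18·11 = 9108; A_3A_4 = 18·11·14 = 2772.
Length 3: A_1..A_3: k=1: 0+9108+30·46·11=24288; k=2: 24840+0+30·18·11=30780 → min 24288 | A_2..A_4: k=2: 0+2772+46·18·14=14364; k=3: 9108+0+46·11·14=16192 → min 14364.
Length 4: A_1..A_4: k=1: 0+14364+30·46·14=33684; k=2: 24840+2772+30·18·14=35172; k=3: 24288+0+30·11·14=28908 → min 28908.
Optimal order: ((A_1 (A_2 A_3)) A_4) with cost 28908.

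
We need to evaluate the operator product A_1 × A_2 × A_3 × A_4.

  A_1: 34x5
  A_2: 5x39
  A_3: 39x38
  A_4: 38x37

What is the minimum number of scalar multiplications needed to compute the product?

Adjacent pairs: A_1A_2 = 34·5·39 = 6630; A_2A_3 = 5·39·38 = 7410; A_3A_4 = 39·38·37 = 54834.
Length 3: A_1..A_3: k=1: 0+7410+34·5·38=13870; k=2: 6630+0+34·39·38=57018 → min 13870 | A_2..A_4: k=2: 0+54834+5·39·37=62049; k=3: 7410+0+5·38·37=14440 → min 14440.
Length 4: A_1..A_4: k=1: 0+14440+34·5·37=20730; k=2: 6630+54834+34·39·37=110526; k=3: 13870+0+34·38·37=61674 → min 20730.
Optimal order: (A_1 × ((A_2 × A_3) × A_4)) with cost 20730.

20730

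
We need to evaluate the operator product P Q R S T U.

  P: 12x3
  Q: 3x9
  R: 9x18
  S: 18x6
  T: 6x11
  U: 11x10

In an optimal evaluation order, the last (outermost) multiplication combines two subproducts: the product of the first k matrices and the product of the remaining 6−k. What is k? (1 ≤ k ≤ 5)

Adjacent pairs: PQ = 12·3·9 = 324; QR = 3·9·18 = 486; RS = 9·18·6 = 972; ST = 18·6·11 = 1188; TU = 6·11·10 = 660.
Length 3: P..R: k=1: 0+486+12·3·18=1134; k=2: 324+0+12·9·18=2268 → min 1134 | Q..S: k=2: 0+972+3·9·6=1134; k=3: 486+0+3·18·6=810 → min 810 | R..T: k=3: 0+1188+9·18·11=2970; k=4: 972+0+9·6·11=1566 → min 1566 | S..U: k=4: 0+660+18·6·10=1740; k=5: 1188+0+18·11·10=3168 → min 1740.
Length 4: P..S: k=1: 0+810+12·3·6=1026; k=2: 324+972+12·9·6=1944; k=3: 1134+0+12·18·6=2430 → min 1026 | Q..T: k=2: 0+1566+3·9·11=1863; k=3: 486+1188+3·18·11=2268; k=4: 810+0+3·6·11=1008 → min 1008 | R..U: k=3: 0+1740+9·18·10=3360; k=4: 972+660+9·6·10=2172; k=5: 1566+0+9·11·10=2556 → min 2172.
Length 5: P..T: k=1: 0+1008+12·3·11=1404; k=2: 324+1566+12·9·11=3078; k=3: 1134+1188+12·18·11=4698; k=4: 1026+0+12·6·11=1818 → min 1404 | Q..U: k=2: 0+2172+3·9·10=2442; k=3: 486+1740+3·18·10=2766; k=4: 810+660+3·6·10=1650; k=5: 1008+0+3·11·10=1338 → min 1338.
Top-level splits: k=1: (P..P)·(Q..U) → 0+1338+12·3·10 = 1698; k=2: (P..Q)·(R..U) → 324+2172+12·9·10 = 3576; k=3: (P..R)·(S..U) → 1134+1740+12·18·10 = 5034; k=4: (P..S)·(T..U) → 1026+660+12·6·10 = 2406; k=5: (P..T)·(U..U) → 1404+0+12·11·10 = 2724.
Best split is after P, i.e. k = 1.

1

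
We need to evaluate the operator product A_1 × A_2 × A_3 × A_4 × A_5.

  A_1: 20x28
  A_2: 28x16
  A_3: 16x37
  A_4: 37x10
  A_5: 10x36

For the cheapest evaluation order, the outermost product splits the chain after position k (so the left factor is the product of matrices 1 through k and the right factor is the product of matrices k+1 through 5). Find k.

4

Adjacent pairs: A_1A_2 = 20·28·16 = 8960; A_2A_3 = 28·16·37 = 16576; A_3A_4 = 16·37·10 = 5920; A_4A_5 = 37·10·36 = 13320.
Length 3: A_1..A_3: k=1: 0+16576+20·28·37=37296; k=2: 8960+0+20·16·37=20800 → min 20800 | A_2..A_4: k=2: 0+5920+28·16·10=10400; k=3: 16576+0+28·37·10=26936 → min 10400 | A_3..A_5: k=3: 0+13320+16·37·36=34632; k=4: 5920+0+16·10·36=11680 → min 11680.
Length 4: A_1..A_4: k=1: 0+10400+20·28·10=16000; k=2: 8960+5920+20·16·10=18080; k=3: 20800+0+20·37·10=28200 → min 16000 | A_2..A_5: k=2: 0+11680+28·16·36=27808; k=3: 16576+13320+28·37·36=67192; k=4: 10400+0+28·10·36=20480 → min 20480.
Top-level splits: k=1: (A_1..A_1)·(A_2..A_5) → 0+20480+20·28·36 = 40640; k=2: (A_1..A_2)·(A_3..A_5) → 8960+11680+20·16·36 = 32160; k=3: (A_1..A_3)·(A_4..A_5) → 20800+13320+20·37·36 = 60760; k=4: (A_1..A_4)·(A_5..A_5) → 16000+0+20·10·36 = 23200.
Best split is after A_4, i.e. k = 4.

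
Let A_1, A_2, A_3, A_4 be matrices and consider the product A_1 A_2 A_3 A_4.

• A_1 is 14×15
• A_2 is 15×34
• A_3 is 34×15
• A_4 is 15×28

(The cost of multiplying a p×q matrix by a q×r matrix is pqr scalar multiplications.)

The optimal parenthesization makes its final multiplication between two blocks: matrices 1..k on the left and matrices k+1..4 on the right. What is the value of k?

Adjacent pairs: A_1A_2 = 14·15·34 = 7140; A_2A_3 = 15·34·15 = 7650; A_3A_4 = 34·15·28 = 14280.
Length 3: A_1..A_3: k=1: 0+7650+14·15·15=10800; k=2: 7140+0+14·34·15=14280 → min 10800 | A_2..A_4: k=2: 0+14280+15·34·28=28560; k=3: 7650+0+15·15·28=13950 → min 13950.
Top-level splits: k=1: (A_1..A_1)·(A_2..A_4) → 0+13950+14·15·28 = 19830; k=2: (A_1..A_2)·(A_3..A_4) → 7140+14280+14·34·28 = 34748; k=3: (A_1..A_3)·(A_4..A_4) → 10800+0+14·15·28 = 16680.
Best split is after A_3, i.e. k = 3.

3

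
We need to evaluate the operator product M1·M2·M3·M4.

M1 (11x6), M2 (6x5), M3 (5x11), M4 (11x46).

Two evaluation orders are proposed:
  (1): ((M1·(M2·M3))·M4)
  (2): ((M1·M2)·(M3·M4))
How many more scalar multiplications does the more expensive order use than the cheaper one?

Order (1) = ((M1·(M2·M3))·M4): (M2·M3): 6×5 by 5×11 → 6×11, cost 6·5·11 = 330; (M1·(M2·M3)): 11×6 by 6×11 → 11×11, cost 11·6·11 = 726; cumulative 1056; ((M1·(M2·M3))·M4): 11×11 by 11×46 → 11×46, cost 11·11·46 = 5566; cumulative 6622. Total 6622.
Order (2) = ((M1·M2)·(M3·M4)): (M1·M2): 11×6 by 6×5 → 11×5, cost 11·6·5 = 330; (M3·M4): 5×11 by 11×46 → 5×46, cost 5·11·46 = 2530; ((M1·M2)·(M3·M4)): 11×5 by 5×46 → 11×46, cost 11·5·46 = 2530; cumulative 5390. Total 5390.
Difference: |6622 − 5390| = 1232.

1232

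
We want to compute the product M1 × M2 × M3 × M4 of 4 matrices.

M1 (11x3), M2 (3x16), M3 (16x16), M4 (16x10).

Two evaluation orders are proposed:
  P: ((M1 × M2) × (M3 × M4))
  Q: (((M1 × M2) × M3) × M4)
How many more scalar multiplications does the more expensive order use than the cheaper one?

Order P = ((M1 × M2) × (M3 × M4)): (M1 × M2): 11×3 by 3×16 → 11×16, cost 11·3·16 = 528; (M3 × M4): 16×16 by 16×10 → 16×10, cost 16·16·10 = 2560; ((M1 × M2) × (M3 × M4)): 11×16 by 16×10 → 11×10, cost 11·16·10 = 1760; cumulative 4848. Total 4848.
Order Q = (((M1 × M2) × M3) × M4): (M1 × M2): 11×3 by 3×16 → 11×16, cost 11·3·16 = 528; ((M1 × M2) × M3): 11×16 by 16×16 → 11×16, cost 11·16·16 = 2816; cumulative 3344; (((M1 × M2) × M3) × M4): 11×16 by 16×10 → 11×10, cost 11·16·10 = 1760; cumulative 5104. Total 5104.
Difference: |4848 − 5104| = 256.

256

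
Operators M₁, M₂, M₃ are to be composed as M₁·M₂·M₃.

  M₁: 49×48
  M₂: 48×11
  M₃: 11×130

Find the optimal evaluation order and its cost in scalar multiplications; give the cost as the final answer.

95942

(M₁·(M₂·M₃)): cost 374400.
((M₁·M₂)·M₃): cost 95942.
Optimal: ((M₁·M₂)·M₃) with cost 95942.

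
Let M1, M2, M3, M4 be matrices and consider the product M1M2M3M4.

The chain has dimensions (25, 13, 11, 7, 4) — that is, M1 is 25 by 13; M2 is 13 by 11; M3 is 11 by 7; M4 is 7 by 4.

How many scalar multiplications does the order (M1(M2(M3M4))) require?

2180

(M3M4): 11×7 by 7×4 → 11×4, cost 11·7·4 = 308
(M2(M3M4)): 13×11 by 11×4 → 13×4, cost 13·11·4 = 572; cumulative 880
(M1(M2(M3M4))): 25×13 by 13×4 → 25×4, cost 25·13·4 = 1300; cumulative 2180
Total: 2180 scalar multiplications.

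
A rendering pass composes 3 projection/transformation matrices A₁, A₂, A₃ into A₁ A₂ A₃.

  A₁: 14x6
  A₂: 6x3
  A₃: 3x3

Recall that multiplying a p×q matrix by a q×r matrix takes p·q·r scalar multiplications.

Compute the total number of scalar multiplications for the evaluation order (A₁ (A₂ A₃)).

(A₂ A₃): 6×3 by 3×3 → 6×3, cost 6·3·3 = 54
(A₁ (A₂ A₃)): 14×6 by 6×3 → 14×3, cost 14·6·3 = 252; cumulative 306
Total: 306 scalar multiplications.

306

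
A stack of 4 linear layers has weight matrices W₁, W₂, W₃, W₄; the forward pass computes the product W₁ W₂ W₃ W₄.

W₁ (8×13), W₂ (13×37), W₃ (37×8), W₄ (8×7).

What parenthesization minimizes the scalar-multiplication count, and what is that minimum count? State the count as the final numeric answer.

5128

Adjacent pairs: W₁W₂ = 8·13·37 = 3848; W₂W₃ = 13·37·8 = 3848; W₃W₄ = 37·8·7 = 2072.
Length 3: W₁..W₃: k=1: 0+3848+8·13·8=4680; k=2: 3848+0+8·37·8=6216 → min 4680 | W₂..W₄: k=2: 0+2072+13·37·7=5439; k=3: 3848+0+13·8·7=4576 → min 4576.
Length 4: W₁..W₄: k=1: 0+4576+8·13·7=5304; k=2: 3848+2072+8·37·7=7992; k=3: 4680+0+8·8·7=5128 → min 5128.
Optimal parenthesization: ((W₁ (W₂ W₃)) W₄) with cost 5128.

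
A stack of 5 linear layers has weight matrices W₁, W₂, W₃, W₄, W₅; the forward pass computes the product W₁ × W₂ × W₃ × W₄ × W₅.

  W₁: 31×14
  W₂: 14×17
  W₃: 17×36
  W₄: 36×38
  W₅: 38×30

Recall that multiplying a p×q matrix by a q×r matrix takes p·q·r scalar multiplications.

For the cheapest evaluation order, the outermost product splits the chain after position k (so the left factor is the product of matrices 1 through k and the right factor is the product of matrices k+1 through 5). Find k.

Adjacent pairs: W₁W₂ = 31·14·17 = 7378; W₂W₃ = 14·17·36 = 8568; W₃W₄ = 17·36·38 = 23256; W₄W₅ = 36·38·30 = 41040.
Length 3: W₁..W₃: k=1: 0+8568+31·14·36=24192; k=2: 7378+0+31·17·36=26350 → min 24192 | W₂..W₄: k=2: 0+23256+14·17·38=32300; k=3: 8568+0+14·36·38=27720 → min 27720 | W₃..W₅: k=3: 0+41040+17·36·30=59400; k=4: 23256+0+17·38·30=42636 → min 42636.
Length 4: W₁..W₄: k=1: 0+27720+31·14·38=44212; k=2: 7378+23256+31·17·38=50660; k=3: 24192+0+31·36·38=66600 → min 44212 | W₂..W₅: k=2: 0+42636+14·17·30=49776; k=3: 8568+41040+14·36·30=64728; k=4: 27720+0+14·38·30=43680 → min 43680.
Top-level splits: k=1: (W₁..W₁)·(W₂..W₅) → 0+43680+31·14·30 = 56700; k=2: (W₁..W₂)·(W₃..W₅) → 7378+42636+31·17·30 = 65824; k=3: (W₁..W₃)·(W₄..W₅) → 24192+41040+31·36·30 = 98712; k=4: (W₁..W₄)·(W₅..W₅) → 44212+0+31·38·30 = 79552.
Best split is after W₁, i.e. k = 1.

1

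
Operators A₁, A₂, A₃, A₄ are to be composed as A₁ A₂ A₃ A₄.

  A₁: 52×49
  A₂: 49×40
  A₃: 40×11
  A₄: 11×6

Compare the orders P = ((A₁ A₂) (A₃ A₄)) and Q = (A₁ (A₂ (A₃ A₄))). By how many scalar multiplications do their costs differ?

87352

Order P = ((A₁ A₂) (A₃ A₄)): (A₁ A₂): 52×49 by 49×40 → 52×40, cost 52·49·40 = 101920; (A₃ A₄): 40×11 by 11×6 → 40×6, cost 40·11·6 = 2640; ((A₁ A₂) (A₃ A₄)): 52×40 by 40×6 → 52×6, cost 52·40·6 = 12480; cumulative 117040. Total 117040.
Order Q = (A₁ (A₂ (A₃ A₄))): (A₃ A₄): 40×11 by 11×6 → 40×6, cost 40·11·6 = 2640; (A₂ (A₃ A₄)): 49×40 by 40×6 → 49×6, cost 49·40·6 = 11760; cumulative 14400; (A₁ (A₂ (A₃ A₄))): 52×49 by 49×6 → 52×6, cost 52·49·6 = 15288; cumulative 29688. Total 29688.
Difference: |117040 − 29688| = 87352.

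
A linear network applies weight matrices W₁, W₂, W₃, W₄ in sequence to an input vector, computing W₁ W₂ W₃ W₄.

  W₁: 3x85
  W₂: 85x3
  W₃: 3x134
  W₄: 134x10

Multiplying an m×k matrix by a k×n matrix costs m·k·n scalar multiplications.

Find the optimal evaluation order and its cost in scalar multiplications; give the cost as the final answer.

Adjacent pairs: W₁W₂ = 3·85·3 = 765; W₂W₃ = 85·3·134 = 34170; W₃W₄ = 3·134·10 = 4020.
Length 3: W₁..W₃: k=1: 0+34170+3·85·134=68340; k=2: 765+0+3·3·134=1971 → min 1971 | W₂..W₄: k=2: 0+4020+85·3·10=6570; k=3: 34170+0+85·134·10=148070 → min 6570.
Length 4: W₁..W₄: k=1: 0+6570+3·85·10=9120; k=2: 765+4020+3·3·10=4875; k=3: 1971+0+3·134·10=5991 → min 4875.
Optimal parenthesization: ((W₁ W₂) (W₃ W₄)) with cost 4875.

4875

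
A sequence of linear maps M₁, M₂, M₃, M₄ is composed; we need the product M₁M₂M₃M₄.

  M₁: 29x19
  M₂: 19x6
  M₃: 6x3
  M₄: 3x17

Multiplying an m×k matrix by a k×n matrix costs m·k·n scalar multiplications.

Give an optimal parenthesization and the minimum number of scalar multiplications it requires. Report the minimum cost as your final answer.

3474

Adjacent pairs: M₁M₂ = 29·19·6 = 3306; M₂M₃ = 19·6·3 = 342; M₃M₄ = 6·3·17 = 306.
Length 3: M₁..M₃: k=1: 0+342+29·19·3=1995; k=2: 3306+0+29·6·3=3828 → min 1995 | M₂..M₄: k=2: 0+306+19·6·17=2244; k=3: 342+0+19·3·17=1311 → min 1311.
Length 4: M₁..M₄: k=1: 0+1311+29·19·17=10678; k=2: 3306+306+29·6·17=6570; k=3: 1995+0+29·3·17=3474 → min 3474.
Optimal parenthesization: ((M₁(M₂M₃))M₄) with cost 3474.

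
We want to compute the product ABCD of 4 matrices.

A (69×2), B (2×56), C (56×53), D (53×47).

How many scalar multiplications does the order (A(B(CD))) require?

(CD): 56×53 by 53×47 → 56×47, cost 56·53·47 = 139496
(B(CD)): 2×56 by 56×47 → 2×47, cost 2·56·47 = 5264; cumulative 144760
(A(B(CD))): 69×2 by 2×47 → 69×47, cost 69·2·47 = 6486; cumulative 151246
Total: 151246 scalar multiplications.

151246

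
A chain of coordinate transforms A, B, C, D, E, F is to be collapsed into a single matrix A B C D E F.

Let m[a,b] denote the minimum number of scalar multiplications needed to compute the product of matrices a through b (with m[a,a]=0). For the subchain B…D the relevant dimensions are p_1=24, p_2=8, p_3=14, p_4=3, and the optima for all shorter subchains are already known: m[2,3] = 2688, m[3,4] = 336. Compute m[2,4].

912

m[2,4] = min over k∈[2,3] of m[2,k]+m[k+1,4]+p_{1}·p_k·p_{4}.
k=2: 0 + 336 + 24·8·3 = 912; k=3: 2688 + 0 + 24·14·3 = 3696.
Minimum: 912 at k=2.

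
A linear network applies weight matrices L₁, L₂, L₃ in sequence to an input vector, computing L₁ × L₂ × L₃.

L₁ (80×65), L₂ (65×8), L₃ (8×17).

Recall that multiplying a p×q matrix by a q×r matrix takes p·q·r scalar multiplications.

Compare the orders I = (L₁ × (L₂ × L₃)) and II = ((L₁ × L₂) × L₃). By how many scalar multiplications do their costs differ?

Order I = (L₁ × (L₂ × L₃)): (L₂ × L₃): 65×8 by 8×17 → 65×17, cost 65·8·17 = 8840; (L₁ × (L₂ × L₃)): 80×65 by 65×17 → 80×17, cost 80·65·17 = 88400; cumulative 97240. Total 97240.
Order II = ((L₁ × L₂) × L₃): (L₁ × L₂): 80×65 by 65×8 → 80×8, cost 80·65·8 = 41600; ((L₁ × L₂) × L₃): 80×8 by 8×17 → 80×17, cost 80·8·17 = 10880; cumulative 52480. Total 52480.
Difference: |97240 − 52480| = 44760.

44760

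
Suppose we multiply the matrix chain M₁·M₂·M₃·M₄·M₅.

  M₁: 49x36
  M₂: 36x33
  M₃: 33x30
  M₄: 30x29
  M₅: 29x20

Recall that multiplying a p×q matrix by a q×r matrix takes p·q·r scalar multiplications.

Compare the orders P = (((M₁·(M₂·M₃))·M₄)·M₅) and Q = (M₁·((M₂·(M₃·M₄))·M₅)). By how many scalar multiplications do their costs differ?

Order P = (((M₁·(M₂·M₃))·M₄)·M₅): (M₂·M₃): 36×33 by 33×30 → 36×30, cost 36·33·30 = 35640; (M₁·(M₂·M₃)): 49×36 by 36×30 → 49×30, cost 49·36·30 = 52920; cumulative 88560; ((M₁·(M₂·M₃))·M₄): 49×30 by 30×29 → 49×29, cost 49·30·29 = 42630; cumulative 131190; (((M₁·(M₂·M₃))·M₄)·M₅): 49×29 by 29×20 → 49×20, cost 49·29·20 = 28420; cumulative 159610. Total 159610.
Order Q = (M₁·((M₂·(M₃·M₄))·M₅)): (M₃·M₄): 33×30 by 30×29 → 33×29, cost 33·30·29 = 28710; (M₂·(M₃·M₄)): 36×33 by 33×29 → 36×29, cost 36·33·29 = 34452; cumulative 63162; ((M₂·(M₃·M₄))·M₅): 36×29 by 29×20 → 36×20, cost 36·29·20 = 20880; cumulative 84042; (M₁·((M₂·(M₃·M₄))·M₅)): 49×36 by 36×20 → 49×20, cost 49·36·20 = 35280; cumulative 119322. Total 119322.
Difference: |159610 − 119322| = 40288.

40288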